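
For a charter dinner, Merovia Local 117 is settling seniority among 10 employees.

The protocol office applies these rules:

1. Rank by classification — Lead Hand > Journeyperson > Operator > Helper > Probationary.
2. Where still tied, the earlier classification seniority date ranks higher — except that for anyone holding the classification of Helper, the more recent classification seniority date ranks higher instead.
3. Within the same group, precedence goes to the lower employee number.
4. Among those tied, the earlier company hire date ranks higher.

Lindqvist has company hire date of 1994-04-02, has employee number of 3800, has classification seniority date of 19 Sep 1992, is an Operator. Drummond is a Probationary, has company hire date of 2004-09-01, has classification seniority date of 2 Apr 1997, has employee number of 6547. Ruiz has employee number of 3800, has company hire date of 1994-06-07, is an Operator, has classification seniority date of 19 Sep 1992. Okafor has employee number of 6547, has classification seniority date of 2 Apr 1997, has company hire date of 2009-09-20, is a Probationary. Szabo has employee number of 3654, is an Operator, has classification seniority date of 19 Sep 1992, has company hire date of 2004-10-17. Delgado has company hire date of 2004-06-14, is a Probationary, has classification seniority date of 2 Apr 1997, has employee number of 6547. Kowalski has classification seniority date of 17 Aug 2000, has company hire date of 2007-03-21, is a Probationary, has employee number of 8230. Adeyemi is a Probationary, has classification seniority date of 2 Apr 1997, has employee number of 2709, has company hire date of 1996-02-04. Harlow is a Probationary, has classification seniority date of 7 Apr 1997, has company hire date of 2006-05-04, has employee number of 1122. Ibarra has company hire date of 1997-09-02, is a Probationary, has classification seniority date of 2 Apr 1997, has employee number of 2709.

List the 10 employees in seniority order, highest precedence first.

By classification: Szabo, Lindqvist and Ruiz (Operator); then Adeyemi, Ibarra, Delgado, Drummond, Okafor, Harlow and Kowalski (Probationary).
Szabo, Lindqvist and Ruiz all have classification seniority date 19 Sep 1992, so the next rule applies.
Among Szabo, Lindqvist and Ruiz, by employee number (lower first): Szabo (3654) before Lindqvist and Ruiz (3800).
Among Lindqvist and Ruiz, by company hire date (earlier first): Lindqvist (1994-04-02) before Ruiz (1994-06-07).
Among Adeyemi, Ibarra, Delgado, Drummond, Okafor, Harlow and Kowalski, by classification seniority date (earlier first): Adeyemi, Ibarra, Delgado, Drummond and Okafor (2 Apr 1997) before Harlow (7 Apr 1997) before Kowalski (17 Aug 2000).
Among Adeyemi, Ibarra, Delgado, Drummond and Okafor, by employee number (lower first): Adeyemi and Ibarra (2709) before Delgado, Drummond and Okafor (6547).
Among Adeyemi and Ibarra, by company hire date (earlier first): Adeyemi (1996-02-04) before Ibarra (1997-09-02).
Among Delgado, Drummond and Okafor, by company hire date (earlier first): Delgado (2004-06-14) before Drummond (2004-09-01) before Okafor (2009-09-20).
Full order: Szabo, Lindqvist, Ruiz, Adeyemi, Ibarra, Delgado, Drummond, Okafor, Harlow, Kowalski.

Szabo, Lindqvist, Ruiz, Adeyemi, Ibarra, Delgado, Drummond, Okafor, Harlow, Kowalski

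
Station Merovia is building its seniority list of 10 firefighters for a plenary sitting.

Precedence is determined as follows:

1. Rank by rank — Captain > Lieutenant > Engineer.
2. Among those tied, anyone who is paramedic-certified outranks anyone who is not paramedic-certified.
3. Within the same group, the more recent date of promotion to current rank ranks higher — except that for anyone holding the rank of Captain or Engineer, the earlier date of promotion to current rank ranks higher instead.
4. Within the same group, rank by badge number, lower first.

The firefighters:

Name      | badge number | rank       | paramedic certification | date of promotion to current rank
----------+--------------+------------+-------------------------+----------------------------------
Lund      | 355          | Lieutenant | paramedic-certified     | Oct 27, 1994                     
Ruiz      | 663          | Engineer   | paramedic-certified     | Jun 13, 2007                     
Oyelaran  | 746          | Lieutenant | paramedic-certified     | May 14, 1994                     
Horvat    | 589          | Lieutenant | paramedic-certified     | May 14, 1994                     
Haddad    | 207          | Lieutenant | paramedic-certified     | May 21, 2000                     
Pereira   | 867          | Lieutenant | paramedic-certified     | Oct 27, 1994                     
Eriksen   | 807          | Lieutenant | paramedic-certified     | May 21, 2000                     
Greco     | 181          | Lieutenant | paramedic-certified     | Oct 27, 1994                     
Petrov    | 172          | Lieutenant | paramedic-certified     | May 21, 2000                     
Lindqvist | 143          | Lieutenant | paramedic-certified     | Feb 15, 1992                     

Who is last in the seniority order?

Ruiz

By rank: Petrov, Haddad, Eriksen, Greco, Lund, Pereira, Horvat, Oyelaran and Lindqvist (Lieutenant); then Ruiz (Engineer).
Petrov, Haddad, Eriksen, Greco, Lund, Pereira, Horvat, Oyelaran and Lindqvist are each paramedic-certified, so the next rule applies.
Among Petrov, Haddad, Eriksen, Greco, Lund, Pereira, Horvat, Oyelaran and Lindqvist, by date of promotion to current rank (later first): Petrov, Haddad and Eriksen (May 21, 2000) before Greco, Lund and Pereira (Oct 27, 1994) before Horvat and Oyelaran (May 14, 1994) before Lindqvist (Feb 15, 1992).
Among Petrov, Haddad and Eriksen, by badge number (lower first): Petrov (172) before Haddad (207) before Eriksen (807).
Among Greco, Lund and Pereira, by badge number (lower first): Greco (181) before Lund (355) before Pereira (867).
Among Horvat and Oyelaran, by badge number (lower first): Horvat (589) before Oyelaran (746).
Order: Petrov, Haddad, Eriksen, Greco, Lund, Pereira, Horvat, Oyelaran, Lindqvist, Ruiz.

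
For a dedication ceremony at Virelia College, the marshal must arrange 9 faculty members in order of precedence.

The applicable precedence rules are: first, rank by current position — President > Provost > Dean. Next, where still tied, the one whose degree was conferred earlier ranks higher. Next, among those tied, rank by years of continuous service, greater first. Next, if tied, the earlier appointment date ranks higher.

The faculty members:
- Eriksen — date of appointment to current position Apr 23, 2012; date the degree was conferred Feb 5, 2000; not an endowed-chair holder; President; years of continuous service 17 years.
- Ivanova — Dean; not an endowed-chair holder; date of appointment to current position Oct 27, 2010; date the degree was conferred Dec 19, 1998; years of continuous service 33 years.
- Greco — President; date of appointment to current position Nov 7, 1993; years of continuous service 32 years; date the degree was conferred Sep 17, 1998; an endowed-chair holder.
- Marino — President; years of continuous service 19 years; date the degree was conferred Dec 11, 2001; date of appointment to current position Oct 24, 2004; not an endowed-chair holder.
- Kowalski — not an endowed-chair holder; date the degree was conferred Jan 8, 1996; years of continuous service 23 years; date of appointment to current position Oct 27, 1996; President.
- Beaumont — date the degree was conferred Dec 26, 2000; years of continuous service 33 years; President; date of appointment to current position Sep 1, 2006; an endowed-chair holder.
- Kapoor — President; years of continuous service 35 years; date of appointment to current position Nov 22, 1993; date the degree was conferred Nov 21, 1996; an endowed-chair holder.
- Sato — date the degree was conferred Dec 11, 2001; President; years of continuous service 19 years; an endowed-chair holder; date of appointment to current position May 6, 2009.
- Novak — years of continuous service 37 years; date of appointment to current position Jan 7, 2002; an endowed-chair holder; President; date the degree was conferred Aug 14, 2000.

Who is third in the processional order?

By current position: Kowalski, Kapoor, Greco, Eriksen, Novak, Beaumont, Marino and Sato (President); then Ivanova (Dean).
Among Kowalski, Kapoor, Greco, Eriksen, Novak, Beaumont, Marino and Sato, by date the degree was conferred (earlier first): Kowalski (Jan 8, 1996) before Kapoor (Nov 21, 1996) before Greco (Sep 17, 1998) before Eriksen (Feb 5, 2000) before Novak (Aug 14, 2000) before Beaumont (Dec 26, 2000) before Marino and Sato (Dec 11, 2001).
Marino and Sato both have years of continuous service 19 years, so the next rule applies.
Among Marino and Sato, by date of appointment to current position (earlier first): Marino (Oct 24, 2004) before Sato (May 6, 2009).
Order: Kowalski, Kapoor, Greco, Eriksen, Novak, Beaumont, Marino, Sato, Ivanova.

Greco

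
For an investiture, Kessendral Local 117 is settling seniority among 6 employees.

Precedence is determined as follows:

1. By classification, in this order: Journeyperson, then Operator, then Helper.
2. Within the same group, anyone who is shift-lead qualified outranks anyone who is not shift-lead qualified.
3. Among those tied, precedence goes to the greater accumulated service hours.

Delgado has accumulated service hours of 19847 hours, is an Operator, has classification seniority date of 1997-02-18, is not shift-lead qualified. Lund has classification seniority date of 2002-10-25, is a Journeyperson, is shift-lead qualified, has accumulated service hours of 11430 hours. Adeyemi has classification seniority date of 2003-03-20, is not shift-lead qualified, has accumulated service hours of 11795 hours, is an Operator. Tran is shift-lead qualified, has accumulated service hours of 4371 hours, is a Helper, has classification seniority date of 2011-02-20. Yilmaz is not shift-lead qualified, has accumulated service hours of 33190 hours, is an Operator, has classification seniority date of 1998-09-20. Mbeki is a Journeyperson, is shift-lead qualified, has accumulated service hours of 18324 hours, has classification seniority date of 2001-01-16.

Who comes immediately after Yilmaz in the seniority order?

Delgado

By classification: Mbeki and Lund (Journeyperson); then Yilmaz, Delgado and Adeyemi (Operator); then Tran (Helper).
Mbeki and Lund are each shift-lead qualified, so the next rule applies.
Among Mbeki and Lund, by accumulated service hours (higher first): Mbeki (18324 hours) before Lund (11430 hours).
Yilmaz, Delgado and Adeyemi are each not shift-lead qualified, so the next rule applies.
Among Yilmaz, Delgado and Adeyemi, by accumulated service hours (higher first): Yilmaz (33190 hours) before Delgado (19847 hours) before Adeyemi (11795 hours).
Order: Mbeki, Lund, Yilmaz, Delgado, Adeyemi, Tran.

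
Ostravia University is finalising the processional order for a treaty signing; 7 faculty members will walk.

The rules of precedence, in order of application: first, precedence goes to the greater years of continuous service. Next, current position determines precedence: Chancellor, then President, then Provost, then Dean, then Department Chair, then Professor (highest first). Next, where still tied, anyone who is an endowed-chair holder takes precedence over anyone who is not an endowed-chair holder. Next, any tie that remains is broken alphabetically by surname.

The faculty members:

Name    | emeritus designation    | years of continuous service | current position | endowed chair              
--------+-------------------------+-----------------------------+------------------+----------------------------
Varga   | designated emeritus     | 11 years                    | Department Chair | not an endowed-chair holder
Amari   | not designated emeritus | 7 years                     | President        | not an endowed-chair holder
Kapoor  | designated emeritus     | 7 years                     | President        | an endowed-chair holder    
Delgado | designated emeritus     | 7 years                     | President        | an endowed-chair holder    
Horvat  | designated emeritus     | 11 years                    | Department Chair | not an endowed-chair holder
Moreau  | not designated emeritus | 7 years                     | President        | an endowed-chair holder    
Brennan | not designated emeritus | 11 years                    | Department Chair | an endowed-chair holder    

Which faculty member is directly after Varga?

By years of continuous service (higher first): Brennan, Horvat and Varga (each 11 years); then Delgado, Kapoor, Moreau and Amari (each 7 years).
Brennan, Horvat and Varga are each Department Chair, so the next rule applies.
Among Brennan, Horvat and Varga, an endowed-chair holder before not an endowed-chair holder: Brennan (an endowed-chair holder) before Horvat and Varga (not an endowed-chair holder).
Among Horvat and Varga, alphabetically by surname: Horvat before Varga.
Delgado, Kapoor, Moreau and Amari are each President, so the next rule applies.
Among Delgado, Kapoor, Moreau and Amari, an endowed-chair holder before not an endowed-chair holder: Delgado, Kapoor and Moreau (an endowed-chair holder) before Amari (not an endowed-chair holder).
Among Delgado, Kapoor and Moreau, alphabetically by surname: Delgado before Kapoor before Moreau.
Order: Brennan, Horvat, Varga, Delgado, Kapoor, Moreau, Amari.

Delgado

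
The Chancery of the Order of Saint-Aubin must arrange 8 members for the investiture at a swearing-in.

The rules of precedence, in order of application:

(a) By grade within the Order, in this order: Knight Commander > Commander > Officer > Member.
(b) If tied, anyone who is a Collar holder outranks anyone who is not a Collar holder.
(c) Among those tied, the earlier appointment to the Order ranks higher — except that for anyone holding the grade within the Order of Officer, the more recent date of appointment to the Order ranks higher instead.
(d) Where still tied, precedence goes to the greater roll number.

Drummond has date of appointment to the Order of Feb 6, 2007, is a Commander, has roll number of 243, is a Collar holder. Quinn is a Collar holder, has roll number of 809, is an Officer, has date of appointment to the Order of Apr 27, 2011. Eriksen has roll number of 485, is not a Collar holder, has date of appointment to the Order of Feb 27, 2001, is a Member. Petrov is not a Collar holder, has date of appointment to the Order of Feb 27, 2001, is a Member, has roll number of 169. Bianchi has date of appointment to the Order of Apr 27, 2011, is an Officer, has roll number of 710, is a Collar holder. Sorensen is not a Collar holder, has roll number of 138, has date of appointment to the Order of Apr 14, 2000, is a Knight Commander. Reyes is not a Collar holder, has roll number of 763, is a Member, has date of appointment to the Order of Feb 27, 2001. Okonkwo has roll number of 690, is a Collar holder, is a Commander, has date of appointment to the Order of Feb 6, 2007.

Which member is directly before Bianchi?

Quinn

By grade within the Order: Sorensen (Knight Commander); then Okonkwo and Drummond (Commander); then Quinn and Bianchi (Officer); then Reyes, Eriksen and Petrov (Member).
Okonkwo and Drummond are each a Collar holder, so the next rule applies.
Okonkwo and Drummond both have date of appointment to the Order Feb 6, 2007, so the next rule applies.
Among Okonkwo and Drummond, by roll number (higher first): Okonkwo (690) before Drummond (243).
Quinn and Bianchi are each a Collar holder, so the next rule applies.
Quinn and Bianchi both have date of appointment to the Order Apr 27, 2011, so the next rule applies.
Among Quinn and Bianchi, by roll number (higher first): Quinn (809) before Bianchi (710).
Reyes, Eriksen and Petrov are each not a Collar holder, so the next rule applies.
Reyes, Eriksen and Petrov all have date of appointment to the Order Feb 27, 2001, so the next rule applies.
Among Reyes, Eriksen and Petrov, by roll number (higher first): Reyes (763) before Eriksen (485) before Petrov (169).
Order: Sorensen, Okonkwo, Drummond, Quinn, Bianchi, Reyes, Eriksen, Petrov.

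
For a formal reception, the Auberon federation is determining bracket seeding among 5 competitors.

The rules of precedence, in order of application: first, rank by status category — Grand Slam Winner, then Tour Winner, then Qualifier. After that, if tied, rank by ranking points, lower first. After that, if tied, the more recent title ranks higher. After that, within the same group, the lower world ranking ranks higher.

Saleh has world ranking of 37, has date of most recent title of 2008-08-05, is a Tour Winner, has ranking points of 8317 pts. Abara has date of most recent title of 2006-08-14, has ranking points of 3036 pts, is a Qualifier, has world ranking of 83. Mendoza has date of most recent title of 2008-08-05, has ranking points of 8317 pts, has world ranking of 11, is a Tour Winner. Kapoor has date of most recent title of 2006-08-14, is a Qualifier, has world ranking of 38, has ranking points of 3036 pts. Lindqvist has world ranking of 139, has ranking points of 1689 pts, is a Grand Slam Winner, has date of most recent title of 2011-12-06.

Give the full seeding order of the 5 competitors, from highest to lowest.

By status category: Lindqvist (Grand Slam Winner); then Mendoza and Saleh (Tour Winner); then Kapoor and Abara (Qualifier).
Mendoza and Saleh both have ranking points 8317 pts, so the next rule applies.
Mendoza and Saleh both have date of most recent title 2008-08-05, so the next rule applies.
Among Mendoza and Saleh, by world ranking (lower first): Mendoza (11) before Saleh (37).
Kapoor and Abara both have ranking points 3036 pts, so the next rule applies.
Kapoor and Abara both have date of most recent title 2006-08-14, so the next rule applies.
Among Kapoor and Abara, by world ranking (lower first): Kapoor (38) before Abara (83).
Full order: Lindqvist, Mendoza, Saleh, Kapoor, Abara.

Lindqvist, Mendoza, Saleh, Kapoor, Abara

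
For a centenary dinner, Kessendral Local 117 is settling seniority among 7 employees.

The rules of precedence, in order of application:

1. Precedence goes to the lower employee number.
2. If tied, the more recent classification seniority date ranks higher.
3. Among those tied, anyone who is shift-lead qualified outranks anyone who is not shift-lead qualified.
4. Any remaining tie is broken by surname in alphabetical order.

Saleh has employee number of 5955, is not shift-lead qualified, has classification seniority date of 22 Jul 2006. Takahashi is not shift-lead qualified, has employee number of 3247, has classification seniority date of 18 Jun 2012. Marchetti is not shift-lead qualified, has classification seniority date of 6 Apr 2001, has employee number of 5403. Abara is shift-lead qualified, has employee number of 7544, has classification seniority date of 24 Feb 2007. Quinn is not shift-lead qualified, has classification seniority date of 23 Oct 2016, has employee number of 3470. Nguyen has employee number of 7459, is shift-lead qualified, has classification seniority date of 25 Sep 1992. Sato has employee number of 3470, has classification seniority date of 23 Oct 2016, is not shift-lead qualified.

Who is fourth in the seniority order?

By employee number (lower first): Takahashi (3247); then Quinn and Sato (both 3470); then Marchetti (5403); then Saleh (5955); then Nguyen (7459); then Abara (7544).
Quinn and Sato both have classification seniority date 23 Oct 2016, so the next rule applies.
Quinn and Sato are each not shift-lead qualified, so the next rule applies.
Among Quinn and Sato, alphabetically by surname: Quinn before Sato.
Order: Takahashi, Quinn, Sato, Marchetti, Saleh, Nguyen, Abara.

Marchetti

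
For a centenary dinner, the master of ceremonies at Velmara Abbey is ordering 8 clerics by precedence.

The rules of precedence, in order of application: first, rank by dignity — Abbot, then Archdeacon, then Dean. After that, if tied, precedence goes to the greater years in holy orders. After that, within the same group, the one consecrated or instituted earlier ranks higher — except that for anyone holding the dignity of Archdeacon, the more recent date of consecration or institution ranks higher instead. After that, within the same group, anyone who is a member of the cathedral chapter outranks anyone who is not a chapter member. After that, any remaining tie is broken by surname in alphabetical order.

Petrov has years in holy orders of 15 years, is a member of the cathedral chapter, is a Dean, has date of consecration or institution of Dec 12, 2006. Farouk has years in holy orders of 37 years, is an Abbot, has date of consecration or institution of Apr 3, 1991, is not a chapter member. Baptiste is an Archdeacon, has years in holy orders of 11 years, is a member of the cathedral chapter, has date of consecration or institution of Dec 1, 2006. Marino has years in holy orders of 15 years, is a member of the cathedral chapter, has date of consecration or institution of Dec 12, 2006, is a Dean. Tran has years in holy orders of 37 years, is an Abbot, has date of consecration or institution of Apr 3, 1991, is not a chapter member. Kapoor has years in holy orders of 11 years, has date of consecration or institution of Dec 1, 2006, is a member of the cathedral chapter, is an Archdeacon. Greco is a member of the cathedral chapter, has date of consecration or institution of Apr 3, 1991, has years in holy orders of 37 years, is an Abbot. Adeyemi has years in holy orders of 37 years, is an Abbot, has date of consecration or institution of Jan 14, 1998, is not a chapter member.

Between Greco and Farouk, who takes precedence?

By dignity: Greco, Farouk, Tran and Adeyemi (Abbot); then Baptiste and Kapoor (Archdeacon); then Marino and Petrov (Dean).
Greco, Farouk, Tran and Adeyemi all have years in holy orders 37 years, so the next rule applies.
Among Greco, Farouk, Tran and Adeyemi, by date of consecration or institution (earlier first): Greco, Farouk and Tran (Apr 3, 1991) before Adeyemi (Jan 14, 1998).
Among Greco, Farouk and Tran, a member of the cathedral chapter before not a chapter member: Greco (a member of the cathedral chapter) before Farouk and Tran (not a chapter member).
Among Farouk and Tran, alphabetically by surname: Farouk before Tran.
Baptiste and Kapoor both have years in holy orders 11 years, so the next rule applies.
Baptiste and Kapoor both have date of consecration or institution Dec 1, 2006, so the next rule applies.
Baptiste and Kapoor are each a member of the cathedral chapter, so the next rule applies.
Among Baptiste and Kapoor, alphabetically by surname: Baptiste before Kapoor.
Marino and Petrov both have years in holy orders 15 years, so the next rule applies.
Marino and Petrov both have date of consecration or institution Dec 12, 2006, so the next rule applies.
Marino and Petrov are each a member of the cathedral chapter, so the next rule applies.
Among Marino and Petrov, alphabetically by surname: Marino before Petrov.
So Greco takes precedence.

Greco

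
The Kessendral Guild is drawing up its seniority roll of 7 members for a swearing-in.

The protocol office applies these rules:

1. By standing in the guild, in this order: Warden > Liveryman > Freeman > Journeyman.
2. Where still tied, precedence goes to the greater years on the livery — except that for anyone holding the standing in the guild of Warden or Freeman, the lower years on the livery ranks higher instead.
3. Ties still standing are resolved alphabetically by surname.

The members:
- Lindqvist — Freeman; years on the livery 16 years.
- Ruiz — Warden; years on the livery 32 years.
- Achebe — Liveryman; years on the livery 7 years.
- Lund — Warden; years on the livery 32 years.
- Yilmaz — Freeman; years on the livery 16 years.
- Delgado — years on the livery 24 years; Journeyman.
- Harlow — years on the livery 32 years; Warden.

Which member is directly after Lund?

Ruiz

By standing in the guild: Harlow, Lund and Ruiz (Warden); then Achebe (Liveryman); then Lindqvist and Yilmaz (Freeman); then Delgado (Journeyman).
Harlow, Lund and Ruiz all have years on the livery 32 years, so the next rule applies.
Among Harlow, Lund and Ruiz, alphabetically by surname: Harlow before Lund before Ruiz.
Lindqvist and Yilmaz both have years on the livery 16 years, so the next rule applies.
Among Lindqvist and Yilmaz, alphabetically by surname: Lindqvist before Yilmaz.
Order: Harlow, Lund, Ruiz, Achebe, Lindqvist, Yilmaz, Delgado.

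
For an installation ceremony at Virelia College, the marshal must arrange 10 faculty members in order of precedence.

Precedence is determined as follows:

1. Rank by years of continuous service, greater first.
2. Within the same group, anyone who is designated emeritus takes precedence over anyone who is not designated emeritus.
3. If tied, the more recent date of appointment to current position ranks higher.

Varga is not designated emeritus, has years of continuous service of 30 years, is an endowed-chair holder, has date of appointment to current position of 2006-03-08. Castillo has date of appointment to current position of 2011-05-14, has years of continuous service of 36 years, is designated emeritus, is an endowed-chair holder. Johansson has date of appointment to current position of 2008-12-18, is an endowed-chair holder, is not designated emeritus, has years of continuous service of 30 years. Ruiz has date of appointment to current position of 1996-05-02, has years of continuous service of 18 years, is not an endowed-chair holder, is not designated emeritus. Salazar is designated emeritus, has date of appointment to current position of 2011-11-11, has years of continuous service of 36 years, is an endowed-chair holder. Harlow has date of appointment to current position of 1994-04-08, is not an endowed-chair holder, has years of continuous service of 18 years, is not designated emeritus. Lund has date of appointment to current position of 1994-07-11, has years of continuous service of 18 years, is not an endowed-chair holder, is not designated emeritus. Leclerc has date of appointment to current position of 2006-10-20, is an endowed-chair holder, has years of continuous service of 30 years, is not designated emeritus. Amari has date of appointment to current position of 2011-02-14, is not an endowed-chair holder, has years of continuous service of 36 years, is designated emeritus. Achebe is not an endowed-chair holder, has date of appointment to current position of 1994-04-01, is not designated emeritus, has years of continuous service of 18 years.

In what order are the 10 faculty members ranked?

Salazar, Castillo, Amari, Johansson, Leclerc, Varga, Ruiz, Lund, Harlow, Achebe

By years of continuous service (higher first): Salazar, Castillo and Amari (each 36 years); then Johansson, Leclerc and Varga (each 30 years); then Ruiz, Lund, Harlow and Achebe (each 18 years).
Salazar, Castillo and Amari are each designated emeritus, so the next rule applies.
Among Salazar, Castillo and Amari, by date of appointment to current position (later first): Salazar (2011-11-11) before Castillo (2011-05-14) before Amari (2011-02-14).
Johansson, Leclerc and Varga are each not designated emeritus, so the next rule applies.
Among Johansson, Leclerc and Varga, by date of appointment to current position (later first): Johansson (2008-12-18) before Leclerc (2006-10-20) before Varga (2006-03-08).
Ruiz, Lund, Harlow and Achebe are each not designated emeritus, so the next rule applies.
Among Ruiz, Lund, Harlow and Achebe, by date of appointment to current position (later first): Ruiz (1996-05-02) before Lund (1994-07-11) before Harlow (1994-04-08) before Achebe (1994-04-01).
Full order: Salazar, Castillo, Amari, Johansson, Leclerc, Varga, Ruiz, Lund, Harlow, Achebe.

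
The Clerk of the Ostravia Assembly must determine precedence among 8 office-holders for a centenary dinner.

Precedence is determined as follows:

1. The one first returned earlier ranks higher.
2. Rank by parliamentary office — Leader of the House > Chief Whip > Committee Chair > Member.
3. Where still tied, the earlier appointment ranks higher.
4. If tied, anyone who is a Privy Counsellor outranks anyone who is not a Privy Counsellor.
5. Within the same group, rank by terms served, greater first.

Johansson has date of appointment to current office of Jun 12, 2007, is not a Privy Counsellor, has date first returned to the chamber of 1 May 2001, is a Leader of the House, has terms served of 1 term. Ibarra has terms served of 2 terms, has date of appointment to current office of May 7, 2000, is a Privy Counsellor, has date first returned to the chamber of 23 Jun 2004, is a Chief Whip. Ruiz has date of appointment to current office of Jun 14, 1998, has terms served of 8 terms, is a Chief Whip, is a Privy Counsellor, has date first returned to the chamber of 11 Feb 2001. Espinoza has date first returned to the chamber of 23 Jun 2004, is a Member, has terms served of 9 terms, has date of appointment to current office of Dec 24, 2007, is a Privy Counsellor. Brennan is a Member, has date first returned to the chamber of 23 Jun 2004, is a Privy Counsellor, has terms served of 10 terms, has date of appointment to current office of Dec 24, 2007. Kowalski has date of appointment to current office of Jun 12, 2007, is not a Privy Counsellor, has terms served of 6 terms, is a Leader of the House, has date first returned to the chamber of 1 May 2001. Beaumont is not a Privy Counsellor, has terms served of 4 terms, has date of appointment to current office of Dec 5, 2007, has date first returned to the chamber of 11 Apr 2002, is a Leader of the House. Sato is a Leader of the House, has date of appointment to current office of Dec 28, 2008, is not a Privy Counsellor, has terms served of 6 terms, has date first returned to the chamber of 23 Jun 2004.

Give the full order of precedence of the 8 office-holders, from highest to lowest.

By date first returned to the chamber (earlier first): Ruiz (11 Feb 2001); then Kowalski and Johansson (both 1 May 2001); then Beaumont (11 Apr 2002); then Sato, Ibarra, Brennan and Espinoza (each 23 Jun 2004).
Kowalski and Johansson are each Leader of the House, so the next rule applies.
Kowalski and Johansson both have date of appointment to current office Jun 12, 2007, so the next rule applies.
Kowalski and Johansson are each not a Privy Counsellor, so the next rule applies.
Among Kowalski and Johansson, by terms served (higher first): Kowalski (6 terms) before Johansson (1 term).
Among Sato, Ibarra, Brennan and Espinoza, by parliamentary office: Sato (Leader of the House) before Ibarra (Chief Whip) before Brennan and Espinoza (Member).
Brennan and Espinoza both have date of appointment to current office Dec 24, 2007, so the next rule applies.
Brennan and Espinoza are each a Privy Counsellor, so the next rule applies.
Among Brennan and Espinoza, by terms served (higher first): Brennan (10 terms) before Espinoza (9 terms).
Full order: Ruiz, Kowalski, Johansson, Beaumont, Sato, Ibarra, Brennan, Espinoza.

Ruiz, Kowalski, Johansson, Beaumont, Sato, Ibarra, Brennan, Espinoza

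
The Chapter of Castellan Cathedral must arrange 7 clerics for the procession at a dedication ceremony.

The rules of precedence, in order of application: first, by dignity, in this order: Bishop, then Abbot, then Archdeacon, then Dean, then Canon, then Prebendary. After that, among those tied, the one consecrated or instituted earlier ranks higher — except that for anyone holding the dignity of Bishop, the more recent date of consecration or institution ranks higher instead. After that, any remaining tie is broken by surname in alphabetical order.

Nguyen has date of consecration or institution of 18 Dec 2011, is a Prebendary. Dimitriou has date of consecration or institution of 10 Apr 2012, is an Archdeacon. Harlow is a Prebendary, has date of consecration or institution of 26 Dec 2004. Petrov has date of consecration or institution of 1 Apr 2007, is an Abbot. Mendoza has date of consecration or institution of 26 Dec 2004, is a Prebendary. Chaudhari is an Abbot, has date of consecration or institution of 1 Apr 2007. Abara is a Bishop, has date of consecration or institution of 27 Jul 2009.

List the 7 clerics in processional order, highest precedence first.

Abara, Chaudhari, Petrov, Dimitriou, Harlow, Mendoza, Nguyen

By dignity: Abara (Bishop); then Chaudhari and Petrov (Abbot); then Dimitriou (Archdeacon); then Harlow, Mendoza and Nguyen (Prebendary).
Chaudhari and Petrov both have date of consecration or institution 1 Apr 2007, so the next rule applies.
Among Chaudhari and Petrov, alphabetically by surname: Chaudhari before Petrov.
Among Harlow, Mendoza and Nguyen, by date of consecration or institution (earlier first): Harlow and Mendoza (26 Dec 2004) before Nguyen (18 Dec 2011).
Among Harlow and Mendoza, alphabetically by surname: Harlow before Mendoza.
Full order: Abara, Chaudhari, Petrov, Dimitriou, Harlow, Mendoza, Nguyen.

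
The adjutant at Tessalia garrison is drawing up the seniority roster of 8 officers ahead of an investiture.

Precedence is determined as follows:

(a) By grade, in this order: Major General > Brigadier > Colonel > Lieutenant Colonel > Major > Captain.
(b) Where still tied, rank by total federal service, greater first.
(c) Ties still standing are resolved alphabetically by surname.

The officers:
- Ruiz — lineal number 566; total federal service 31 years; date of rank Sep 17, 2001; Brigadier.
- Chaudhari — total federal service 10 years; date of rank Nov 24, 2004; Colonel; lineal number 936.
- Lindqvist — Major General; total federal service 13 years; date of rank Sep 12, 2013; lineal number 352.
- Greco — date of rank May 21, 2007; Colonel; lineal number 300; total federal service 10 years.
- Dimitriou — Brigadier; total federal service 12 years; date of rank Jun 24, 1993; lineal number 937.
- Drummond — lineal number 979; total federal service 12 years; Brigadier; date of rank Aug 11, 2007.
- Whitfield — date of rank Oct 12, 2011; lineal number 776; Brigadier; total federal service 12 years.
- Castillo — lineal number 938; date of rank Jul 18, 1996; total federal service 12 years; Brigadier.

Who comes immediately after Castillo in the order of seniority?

Dimitriou

By grade: Lindqvist (Major General); then Ruiz, Castillo, Dimitriou, Drummond and Whitfield (Brigadier); then Chaudhari and Greco (Colonel).
Among Ruiz, Castillo, Dimitriou, Drummond and Whitfield, by total federal service (higher first): Ruiz (31 years) before Castillo, Dimitriou, Drummond and Whitfield (12 years).
Among Castillo, Dimitriou, Drummond and Whitfield, alphabetically by surname: Castillo before Dimitriou before Drummond before Whitfield.
Chaudhari and Greco both have total federal service 10 years, so the next rule applies.
Among Chaudhari and Greco, alphabetically by surname: Chaudhari before Greco.
Order: Lindqvist, Ruiz, Castillo, Dimitriou, Drummond, Whitfield, Chaudhari, Greco.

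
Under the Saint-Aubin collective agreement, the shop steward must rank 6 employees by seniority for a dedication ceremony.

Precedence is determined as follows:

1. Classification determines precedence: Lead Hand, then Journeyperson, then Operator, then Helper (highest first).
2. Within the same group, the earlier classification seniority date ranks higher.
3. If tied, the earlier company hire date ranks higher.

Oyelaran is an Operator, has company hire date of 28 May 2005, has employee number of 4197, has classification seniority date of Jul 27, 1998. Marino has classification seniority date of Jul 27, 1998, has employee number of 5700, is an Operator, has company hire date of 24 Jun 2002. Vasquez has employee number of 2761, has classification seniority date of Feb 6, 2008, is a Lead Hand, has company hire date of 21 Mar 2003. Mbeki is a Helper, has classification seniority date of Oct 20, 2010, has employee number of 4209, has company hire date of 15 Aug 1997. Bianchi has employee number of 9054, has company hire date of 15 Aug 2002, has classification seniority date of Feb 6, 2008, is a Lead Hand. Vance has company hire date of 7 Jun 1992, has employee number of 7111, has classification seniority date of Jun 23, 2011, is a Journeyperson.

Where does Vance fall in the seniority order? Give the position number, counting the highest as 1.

3

By classification: Bianchi and Vasquez (Lead Hand); then Vance (Journeyperson); then Marino and Oyelaran (Operator); then Mbeki (Helper).
Bianchi and Vasquez both have classification seniority date Feb 6, 2008, so the next rule applies.
Among Bianchi and Vasquez, by company hire date (earlier first): Bianchi (15 Aug 2002) before Vasquez (21 Mar 2003).
Marino and Oyelaran both have classification seniority date Jul 27, 1998, so the next rule applies.
Among Marino and Oyelaran, by company hire date (earlier first): Marino (24 Jun 2002) before Oyelaran (28 May 2005).
Order: Bianchi, Vasquez, Vance, Marino, Oyelaran, Mbeki. So position 3.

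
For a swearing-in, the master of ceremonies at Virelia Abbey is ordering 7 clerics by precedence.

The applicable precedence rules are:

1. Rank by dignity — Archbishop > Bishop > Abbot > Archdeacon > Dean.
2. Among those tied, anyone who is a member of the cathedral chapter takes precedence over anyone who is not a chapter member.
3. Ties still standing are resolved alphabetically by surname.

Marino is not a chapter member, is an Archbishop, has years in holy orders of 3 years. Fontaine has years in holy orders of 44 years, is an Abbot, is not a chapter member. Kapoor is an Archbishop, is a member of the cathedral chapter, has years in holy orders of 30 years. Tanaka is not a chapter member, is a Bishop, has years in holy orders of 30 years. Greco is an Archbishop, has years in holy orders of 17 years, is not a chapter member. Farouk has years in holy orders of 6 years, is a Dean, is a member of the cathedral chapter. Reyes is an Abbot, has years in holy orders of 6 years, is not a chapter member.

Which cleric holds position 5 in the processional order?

By dignity: Kapoor, Greco and Marino (Archbishop); then Tanaka (Bishop); then Fontaine and Reyes (Abbot); then Farouk (Dean).
Among Kapoor, Greco and Marino, a member of the cathedral chapter before not a chapter member: Kapoor (a member of the cathedral chapter) before Greco and Marino (not a chapter member).
Among Greco and Marino, alphabetically by surname: Greco before Marino.
Fontaine and Reyes are each not a chapter member, so the next rule applies.
Among Fontaine and Reyes, alphabetically by surname: Fontaine before Reyes.
Order: Kapoor, Greco, Marino, Tanaka, Fontaine, Reyes, Farouk.

Fontaine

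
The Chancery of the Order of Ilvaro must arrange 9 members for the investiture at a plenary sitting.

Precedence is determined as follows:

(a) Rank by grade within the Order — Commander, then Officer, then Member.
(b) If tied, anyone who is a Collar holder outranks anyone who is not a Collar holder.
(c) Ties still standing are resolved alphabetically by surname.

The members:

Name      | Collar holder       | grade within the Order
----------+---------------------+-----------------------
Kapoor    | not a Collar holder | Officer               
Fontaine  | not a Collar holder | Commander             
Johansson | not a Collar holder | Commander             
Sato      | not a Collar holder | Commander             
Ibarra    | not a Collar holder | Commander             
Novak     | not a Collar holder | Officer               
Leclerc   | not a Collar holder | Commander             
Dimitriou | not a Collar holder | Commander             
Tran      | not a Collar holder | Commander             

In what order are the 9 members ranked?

By grade within the Order: Dimitriou, Fontaine, Ibarra, Johansson, Leclerc, Sato and Tran (Commander); then Kapoor and Novak (Officer).
Dimitriou, Fontaine, Ibarra, Johansson, Leclerc, Sato and Tran are each not a Collar holder, so the next rule applies.
Among Dimitriou, Fontaine, Ibarra, Johansson, Leclerc, Sato and Tran, alphabetically by surname: Dimitriou before Fontaine before Ibarra before Johansson before Leclerc before Sato before Tran.
Kapoor and Novak are each not a Collar holder, so the next rule applies.
Among Kapoor and Novak, alphabetically by surname: Kapoor before Novak.
Full order: Dimitriou, Fontaine, Ibarra, Johansson, Leclerc, Sato, Tran, Kapoor, Novak.

Dimitriou, Fontaine, Ibarra, Johansson, Leclerc, Sato, Tran, Kapoor, Novak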